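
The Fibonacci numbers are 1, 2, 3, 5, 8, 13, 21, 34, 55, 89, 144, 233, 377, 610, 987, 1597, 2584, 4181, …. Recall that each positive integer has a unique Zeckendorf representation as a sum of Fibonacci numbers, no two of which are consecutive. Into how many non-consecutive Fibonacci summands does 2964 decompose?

Greedy algorithm:
2964 − 2584 = 380
380 − 377 = 3
3 − 3 = 0
2964 = 2584 + 377 + 3, which has 3 terms.

3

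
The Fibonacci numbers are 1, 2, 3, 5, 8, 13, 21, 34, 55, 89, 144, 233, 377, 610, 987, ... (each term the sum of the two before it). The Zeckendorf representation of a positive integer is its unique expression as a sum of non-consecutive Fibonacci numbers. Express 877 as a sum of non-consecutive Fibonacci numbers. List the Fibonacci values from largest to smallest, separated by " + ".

610 + 233 + 34

610 ≤ 877 < 987, so take 610; remainder 267
233 ≤ 267 < 377, so take 233; remainder 34
34 ≤ 34 < 55, so take 34; remainder 0
So 877 = 610 + 233 + 34, with no two terms consecutive in the sequence.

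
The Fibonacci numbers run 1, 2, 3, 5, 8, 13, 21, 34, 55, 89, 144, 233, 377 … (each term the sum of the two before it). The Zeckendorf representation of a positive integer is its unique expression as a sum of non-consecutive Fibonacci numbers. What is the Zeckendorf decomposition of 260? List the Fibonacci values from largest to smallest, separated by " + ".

Greedy algorithm:
largest Fibonacci ≤ 260 is 233; 260 − 233 = 27
largest Fibonacci ≤ 27 is 21; 27 − 21 = 6
largest Fibonacci ≤ 6 is 5; 6 − 5 = 1
largest Fibonacci ≤ 1 is 1; 1 − 1 = 0
So 260 = 233 + 21 + 5 + 1, with no two terms consecutive in the sequence.

233 + 21 + 5 + 1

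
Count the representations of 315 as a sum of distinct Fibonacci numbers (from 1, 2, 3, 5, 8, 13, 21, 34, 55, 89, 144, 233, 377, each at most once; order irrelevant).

12

Each representation comes from the Zeckendorf form by replacing some F_k with F_{k−1} + F_{k−2} where possible.
315 = 233+55+21+5+1 = 233+55+21+3+2+1 = 233+55+13+8+5+1 = … (9 more), for 12 in all.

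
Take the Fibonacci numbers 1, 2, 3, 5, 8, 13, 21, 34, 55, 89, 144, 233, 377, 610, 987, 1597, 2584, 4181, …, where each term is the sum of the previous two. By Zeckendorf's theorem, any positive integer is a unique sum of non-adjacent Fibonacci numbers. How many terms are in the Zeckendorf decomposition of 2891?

6

Greedy algorithm:
2891: greatest Fibonacci not exceeding it is 2584, leaving 307
307: greatest Fibonacci not exceeding it is 233, leaving 74
74: greatest Fibonacci not exceeding it is 55, leaving 19
19: greatest Fibonacci not exceeding it is 13, leaving 6
6: greatest Fibonacci not exceeding it is 5, leaving 1
1: greatest Fibonacci not exceeding it is 1, leaving 0
2891 = 2584 + 233 + 55 + 13 + 5 + 1, which has 6 terms.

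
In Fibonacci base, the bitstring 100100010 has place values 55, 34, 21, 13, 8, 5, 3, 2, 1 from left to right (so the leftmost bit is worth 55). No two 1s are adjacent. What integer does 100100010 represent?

Summing the place values of the 1 bits: 55 + 13 + 2 = 70.

70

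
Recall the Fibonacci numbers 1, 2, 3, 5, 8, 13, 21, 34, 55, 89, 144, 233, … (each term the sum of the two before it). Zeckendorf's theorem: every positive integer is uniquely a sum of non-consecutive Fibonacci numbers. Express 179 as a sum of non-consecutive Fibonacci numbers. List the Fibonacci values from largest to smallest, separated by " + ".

144 + 34 + 1

Repeatedly subtract the largest Fibonacci number that fits:
take 144 (≤ 179); 179 − 144 = 35
take 34 (≤ 35); 35 − 34 = 1
take 1 (≤ 1); 1 − 1 = 0
So 179 = 144 + 34 + 1, with no two terms consecutive in the sequence.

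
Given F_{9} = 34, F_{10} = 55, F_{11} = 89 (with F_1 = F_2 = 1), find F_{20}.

By the addition formula F_{m+n} = F_m F_{n+1} + F_{m−1} F_n with m=11, n=9: F_{20} = 89·55 + 55·34 = 4895 + 1870 = 6765.

6765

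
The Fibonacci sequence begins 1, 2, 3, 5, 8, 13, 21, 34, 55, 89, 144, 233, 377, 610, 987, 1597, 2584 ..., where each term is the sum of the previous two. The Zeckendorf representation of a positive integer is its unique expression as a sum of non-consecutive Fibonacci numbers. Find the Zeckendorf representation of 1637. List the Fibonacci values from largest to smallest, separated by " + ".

1637: greatest Fibonacci not exceeding it is 1597, leaving 40
40: greatest Fibonacci not exceeding it is 34, leaving 6
6: greatest Fibonacci not exceeding it is 5, leaving 1
1: greatest Fibonacci not exceeding it is 1, leaving 0
So 1637 = 1597 + 34 + 5 + 1, with no two terms consecutive in the sequence.

1597 + 34 + 5 + 1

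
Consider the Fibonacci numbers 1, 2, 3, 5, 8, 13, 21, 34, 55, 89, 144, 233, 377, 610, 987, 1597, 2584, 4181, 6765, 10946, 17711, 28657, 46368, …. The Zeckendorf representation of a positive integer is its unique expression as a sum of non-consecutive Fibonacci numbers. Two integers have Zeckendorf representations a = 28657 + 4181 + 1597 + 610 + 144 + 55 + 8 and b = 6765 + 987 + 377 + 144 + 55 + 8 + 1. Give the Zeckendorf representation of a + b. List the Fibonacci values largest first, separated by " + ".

The two numbers are 35252 and 8337, so their sum is 43589.
43589: greatest Fibonacci not exceeding it is 28657, leaving 14932
14932: greatest Fibonacci not exceeding it is 10946, leaving 3986
3986: greatest Fibonacci not exceeding it is 2584, leaving 1402
1402: greatest Fibonacci not exceeding it is 987, leaving 415
415: greatest Fibonacci not exceeding it is 377, leaving 38
38: greatest Fibonacci not exceeding it is 34, leaving 4
4: greatest Fibonacci not exceeding it is 3, leaving 1
1: greatest Fibonacci not exceeding it is 1, leaving 0

28657 + 10946 + 2584 + 987 + 377 + 34 + 3 + 1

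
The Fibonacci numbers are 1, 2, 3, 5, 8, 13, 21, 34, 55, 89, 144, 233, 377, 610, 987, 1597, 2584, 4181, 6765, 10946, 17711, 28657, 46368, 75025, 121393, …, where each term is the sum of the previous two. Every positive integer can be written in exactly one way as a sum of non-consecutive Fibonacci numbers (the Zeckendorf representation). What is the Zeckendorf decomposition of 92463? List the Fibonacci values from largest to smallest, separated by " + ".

75025 + 10946 + 4181 + 1597 + 610 + 89 + 13 + 2

take 75025 (≤ 92463); 92463 − 75025 = 17438
take 10946 (≤ 17438); 17438 − 10946 = 6492
take 4181 (≤ 6492); 6492 − 4181 = 2311
take 1597 (≤ 2311); 2311 − 1597 = 714
take 610 (≤ 714); 714 − 610 = 104
take 89 (≤ 104); 104 − 89 = 15
take 13 (≤ 15); 15 − 13 = 2
take 2 (≤ 2); 2 − 2 = 0
So 92463 = 75025 + 10946 + 4181 + 1597 + 610 + 89 + 13 + 2, with no two terms consecutive in the sequence.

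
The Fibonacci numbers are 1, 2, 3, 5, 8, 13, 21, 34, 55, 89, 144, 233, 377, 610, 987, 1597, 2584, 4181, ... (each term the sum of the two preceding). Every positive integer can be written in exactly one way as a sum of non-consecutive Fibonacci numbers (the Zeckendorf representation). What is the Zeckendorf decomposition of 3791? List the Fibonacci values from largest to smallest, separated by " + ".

2584 + 987 + 144 + 55 + 21

2584 ≤ 3791 < 4181, so take 2584; remainder 1207
987 ≤ 1207 < 1597, so take 987; remainder 220
144 ≤ 220 < 233, so take 144; remainder 76
55 ≤ 76 < 89, so take 55; remainder 21
21 ≤ 21 < 34, so take 21; remainder 0
So 3791 = 2584 + 987 + 144 + 55 + 21, with no two terms consecutive in the sequence.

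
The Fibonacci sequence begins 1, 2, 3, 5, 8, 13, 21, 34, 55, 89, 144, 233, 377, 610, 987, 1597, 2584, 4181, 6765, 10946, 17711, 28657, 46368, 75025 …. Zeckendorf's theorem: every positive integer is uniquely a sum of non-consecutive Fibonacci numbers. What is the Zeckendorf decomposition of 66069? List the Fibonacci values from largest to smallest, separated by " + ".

46368 + 17711 + 1597 + 377 + 13 + 3

Greedy algorithm:
take 46368 (≤ 66069); 66069 − 46368 = 19701
take 17711 (≤ 19701); 19701 − 17711 = 1990
take 1597 (≤ 1990); 1990 − 1597 = 393
take 377 (≤ 393); 393 − 377 = 16
take 13 (≤ 16); 16 − 13 = 3
take 3 (≤ 3); 3 − 3 = 0
So 66069 = 46368 + 17711 + 1597 + 377 + 13 + 3, with no two terms consecutive in the sequence.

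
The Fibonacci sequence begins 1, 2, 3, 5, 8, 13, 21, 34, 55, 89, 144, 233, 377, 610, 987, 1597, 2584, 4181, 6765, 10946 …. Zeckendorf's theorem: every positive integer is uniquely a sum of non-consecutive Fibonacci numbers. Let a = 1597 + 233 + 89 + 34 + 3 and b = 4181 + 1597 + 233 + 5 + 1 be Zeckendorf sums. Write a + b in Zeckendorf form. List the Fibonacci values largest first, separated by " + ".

The two numbers are 1956 and 6017, so their sum is 7973.
Repeatedly subtract the largest Fibonacci number that fits:
largest Fibonacci ≤ 7973 is 6765; 7973 − 6765 = 1208
largest Fibonacci ≤ 1208 is 987; 1208 − 987 = 221
largest Fibonacci ≤ 221 is 144; 221 − 144 = 77
largest Fibonacci ≤ 77 is 55; 77 − 55 = 22
largest Fibonacci ≤ 22 is 21; 22 − 21 = 1
largest Fibonacci ≤ 1 is 1; 1 − 1 = 0

6765 + 987 + 144 + 55 + 21 + 1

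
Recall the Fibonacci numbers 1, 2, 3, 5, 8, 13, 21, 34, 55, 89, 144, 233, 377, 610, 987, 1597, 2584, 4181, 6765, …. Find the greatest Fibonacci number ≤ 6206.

4181

4181 ≤ 6206 < 6765, so the largest Fibonacci number not exceeding 6206 is 4181.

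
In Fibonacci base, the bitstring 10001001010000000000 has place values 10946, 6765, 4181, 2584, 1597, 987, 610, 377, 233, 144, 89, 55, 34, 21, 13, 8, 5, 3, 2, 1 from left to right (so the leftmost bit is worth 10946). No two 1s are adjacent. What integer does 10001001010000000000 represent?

Summing the place values of the 1 bits: 10946 + 1597 + 377 + 144 = 13064.

13064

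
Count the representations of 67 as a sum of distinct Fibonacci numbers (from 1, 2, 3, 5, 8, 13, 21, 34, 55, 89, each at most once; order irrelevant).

67 = 55+8+3+1 = 34+21+8+3+1 — 2 representations.

2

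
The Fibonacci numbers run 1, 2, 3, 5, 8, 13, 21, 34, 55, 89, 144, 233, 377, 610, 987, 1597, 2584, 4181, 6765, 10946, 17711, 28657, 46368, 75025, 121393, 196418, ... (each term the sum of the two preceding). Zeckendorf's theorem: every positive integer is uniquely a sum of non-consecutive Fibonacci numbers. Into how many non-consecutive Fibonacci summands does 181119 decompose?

Greedily peel off the largest Fibonacci term at each step:
181119: greatest Fibonacci not exceeding it is 121393, leaving 59726
59726: greatest Fibonacci not exceeding it is 46368, leaving 13358
13358: greatest Fibonacci not exceeding it is 10946, leaving 2412
2412: greatest Fibonacci not exceeding it is 1597, leaving 815
815: greatest Fibonacci not exceeding it is 610, leaving 205
205: greatest Fibonacci not exceeding it is 144, leaving 61
61: greatest Fibonacci not exceeding it is 55, leaving 6
6: greatest Fibonacci not exceeding it is 5, leaving 1
1: greatest Fibonacci not exceeding it is 1, leaving 0
181119 = 121393 + 46368 + 10946 + 1597 + 610 + 144 + 55 + 5 + 1, which has 9 terms.

9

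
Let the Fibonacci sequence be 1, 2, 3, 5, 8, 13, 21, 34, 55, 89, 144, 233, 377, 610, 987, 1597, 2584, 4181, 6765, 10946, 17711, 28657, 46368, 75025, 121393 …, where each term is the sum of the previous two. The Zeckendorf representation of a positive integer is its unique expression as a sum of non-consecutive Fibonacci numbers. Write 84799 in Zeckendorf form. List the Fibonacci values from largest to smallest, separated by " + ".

Greedy algorithm:
subtract 75025 from 84799: 9774 remains
subtract 6765 from 9774: 3009 remains
subtract 2584 from 3009: 425 remains
subtract 377 from 425: 48 remains
subtract 34 from 48: 14 remains
subtract 13 from 14: 1 remains
subtract 1 from 1: 0 remains
So 84799 = 75025 + 6765 + 2584 + 377 + 34 + 13 + 1, with no two terms consecutive in the sequence.

75025 + 6765 + 2584 + 377 + 34 + 13 + 1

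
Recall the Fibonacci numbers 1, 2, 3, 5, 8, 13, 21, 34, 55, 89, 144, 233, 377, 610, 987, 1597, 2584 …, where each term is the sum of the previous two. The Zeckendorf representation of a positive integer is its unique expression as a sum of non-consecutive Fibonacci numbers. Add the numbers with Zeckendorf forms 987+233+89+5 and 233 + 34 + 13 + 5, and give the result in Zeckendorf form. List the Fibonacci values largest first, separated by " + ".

1597 + 2

The two numbers are 1314 and 285, so their sum is 1599.
Greedily peel off the largest Fibonacci term at each step:
largest Fibonacci ≤ 1599 is 1597; 1599 − 1597 = 2
largest Fibonacci ≤ 2 is 2; 2 − 2 = 0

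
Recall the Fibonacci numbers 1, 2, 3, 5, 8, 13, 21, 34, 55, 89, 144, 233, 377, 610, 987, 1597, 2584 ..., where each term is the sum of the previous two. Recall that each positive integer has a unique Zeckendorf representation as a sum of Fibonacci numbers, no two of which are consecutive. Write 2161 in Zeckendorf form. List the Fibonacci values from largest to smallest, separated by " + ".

Greedily peel off the largest Fibonacci term at each step:
2161 − 1597 = 564
564 − 377 = 187
187 − 144 = 43
43 − 34 = 9
9 − 8 = 1
1 − 1 = 0
So 2161 = 1597 + 377 + 144 + 34 + 8 + 1, with no two terms consecutive in the sequence.

1597 + 377 + 144 + 34 + 8 + 1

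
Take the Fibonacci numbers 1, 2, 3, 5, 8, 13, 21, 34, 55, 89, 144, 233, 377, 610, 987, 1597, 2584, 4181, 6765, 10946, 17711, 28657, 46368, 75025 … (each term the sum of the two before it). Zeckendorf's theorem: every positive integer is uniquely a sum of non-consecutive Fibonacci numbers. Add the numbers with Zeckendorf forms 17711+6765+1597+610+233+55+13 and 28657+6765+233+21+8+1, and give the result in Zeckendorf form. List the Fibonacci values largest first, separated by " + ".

46368 + 10946 + 4181 + 987 + 144 + 34 + 8 + 1

The two numbers are 26984 and 35685, so their sum is 62669.
Repeatedly subtract the largest Fibonacci number that fits:
46368 ≤ 62669 < 75025, so take 46368; remainder 16301
10946 ≤ 16301 < 17711, so take 10946; remainder 5355
4181 ≤ 5355 < 6765, so take 4181; remainder 1174
987 ≤ 1174 < 1597, so take 987; remainder 187
144 ≤ 187 < 233, so take 144; remainder 43
34 ≤ 43 < 55, so take 34; remainder 9
8 ≤ 9 < 13, so take 8; remainder 1
1 ≤ 1 < 2, so take 1; remainder 0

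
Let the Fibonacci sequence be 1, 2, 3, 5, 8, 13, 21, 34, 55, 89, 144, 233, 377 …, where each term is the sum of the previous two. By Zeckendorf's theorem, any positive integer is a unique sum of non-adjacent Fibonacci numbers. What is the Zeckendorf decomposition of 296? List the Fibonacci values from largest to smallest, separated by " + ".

296 − 233 = 63
63 − 55 = 8
8 − 8 = 0
So 296 = 233 + 55 + 8, with no two terms consecutive in the sequence.

233 + 55 + 8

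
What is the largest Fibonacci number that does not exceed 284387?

196418 ≤ 284387 < 317811, so the largest Fibonacci number not exceeding 284387 is 196418.

196418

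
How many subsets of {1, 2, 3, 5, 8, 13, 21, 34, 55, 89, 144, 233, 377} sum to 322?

322 = 233+89 = 233+55+34 = 233+55+21+13 = 144+89+55+34 = … (5 more), for 9 in all.

9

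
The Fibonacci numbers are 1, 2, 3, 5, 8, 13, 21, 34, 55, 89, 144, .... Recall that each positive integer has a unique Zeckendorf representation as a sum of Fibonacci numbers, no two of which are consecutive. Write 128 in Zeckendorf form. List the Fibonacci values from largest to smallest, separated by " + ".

89 + 34 + 5

128 − 89 = 39
39 − 34 = 5
5 − 5 = 0
So 128 = 89 + 34 + 5, with no two terms consecutive in the sequence.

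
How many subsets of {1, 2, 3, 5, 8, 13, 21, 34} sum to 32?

4

Starting from the Zeckendorf form and repeatedly splitting a term F_k into F_{k−1} + F_{k−2} (when neither is already used) reaches every representation.
32 = 21+8+3 = 21+8+2+1 = 21+5+3+2+1 = … (1 more), for 4 in all.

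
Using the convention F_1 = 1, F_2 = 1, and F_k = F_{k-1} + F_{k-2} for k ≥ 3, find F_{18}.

Iterating the recurrence up to F_{14} = 377 and F_{13} = 233:
F_{15} = F_{14} + F_{13} = 377 + 233 = 610
F_{16} = F_{15} + F_{14} = 610 + 377 = 987
F_{17} = F_{16} + F_{15} = 987 + 610 = 1597
F_{18} = F_{17} + F_{16} = 1597 + 987 = 2584

2584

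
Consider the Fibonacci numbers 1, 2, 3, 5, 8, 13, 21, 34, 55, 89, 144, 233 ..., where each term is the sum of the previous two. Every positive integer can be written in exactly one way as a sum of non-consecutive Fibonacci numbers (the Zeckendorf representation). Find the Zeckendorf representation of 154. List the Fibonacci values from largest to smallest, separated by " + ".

144 ≤ 154 < 233, so take 144; remainder 10
8 ≤ 10 < 13, so take 8; remainder 2
2 ≤ 2 < 3, so take 2; remainder 0
So 154 = 144 + 8 + 2, with no two terms consecutive in the sequence.

144 + 8 + 2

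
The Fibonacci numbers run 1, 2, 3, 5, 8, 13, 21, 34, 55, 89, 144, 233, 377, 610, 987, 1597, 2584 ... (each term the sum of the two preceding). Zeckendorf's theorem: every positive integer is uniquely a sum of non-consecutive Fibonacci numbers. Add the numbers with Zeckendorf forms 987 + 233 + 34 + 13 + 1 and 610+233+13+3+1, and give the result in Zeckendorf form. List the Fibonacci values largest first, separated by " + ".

1597 + 377 + 144 + 8 + 2

The two numbers are 1268 and 860, so their sum is 2128.
take 1597 (≤ 2128); 2128 − 1597 = 531
take 377 (≤ 531); 531 − 377 = 154
take 144 (≤ 154); 154 − 144 = 10
take 8 (≤ 10); 10 − 8 = 2
take 2 (≤ 2); 2 − 2 = 0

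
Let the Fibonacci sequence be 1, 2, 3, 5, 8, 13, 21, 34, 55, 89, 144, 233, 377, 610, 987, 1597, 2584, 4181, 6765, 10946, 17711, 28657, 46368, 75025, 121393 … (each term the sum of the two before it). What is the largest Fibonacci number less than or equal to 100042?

75025

75025 ≤ 100042 < 121393, so the largest Fibonacci number not exceeding 100042 is 75025.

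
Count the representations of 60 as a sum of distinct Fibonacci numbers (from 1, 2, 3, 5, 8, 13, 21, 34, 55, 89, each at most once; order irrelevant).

6

Each representation comes from the Zeckendorf form by replacing some F_k with F_{k−1} + F_{k−2} where possible.
60 = 55+5 = 55+3+2 = 34+21+5 = … (3 more), for 6 in all.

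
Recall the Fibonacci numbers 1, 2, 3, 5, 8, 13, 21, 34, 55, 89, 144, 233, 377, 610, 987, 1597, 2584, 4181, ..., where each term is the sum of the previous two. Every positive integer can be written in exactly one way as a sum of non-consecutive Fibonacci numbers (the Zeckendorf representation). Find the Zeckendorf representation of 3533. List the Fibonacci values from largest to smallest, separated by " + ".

Greedily peel off the largest Fibonacci term at each step:
3533: greatest Fibonacci not exceeding it is 2584, leaving 949
949: greatest Fibonacci not exceeding it is 610, leaving 339
339: greatest Fibonacci not exceeding it is 233, leaving 106
106: greatest Fibonacci not exceeding it is 89, leaving 17
17: greatest Fibonacci not exceeding it is 13, leaving 4
4: greatest Fibonacci not exceeding it is 3, leaving 1
1: greatest Fibonacci not exceeding it is 1, leaving 0
So 3533 = 2584 + 610 + 233 + 89 + 13 + 3 + 1, with no two terms consecutive in the sequence.

2584 + 610 + 233 + 89 + 13 + 3 + 1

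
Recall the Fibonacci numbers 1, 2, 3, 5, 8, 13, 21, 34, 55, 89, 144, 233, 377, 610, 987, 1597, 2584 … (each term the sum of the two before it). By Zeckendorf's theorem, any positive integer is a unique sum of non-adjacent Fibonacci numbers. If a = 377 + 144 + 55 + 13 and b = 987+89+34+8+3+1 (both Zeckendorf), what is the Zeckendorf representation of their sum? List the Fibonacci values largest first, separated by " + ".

1597 + 89 + 21 + 3 + 1

The two numbers are 589 and 1122, so their sum is 1711.
Repeatedly subtract the largest Fibonacci number that fits:
subtract 1597 from 1711: 114 remains
subtract 89 from 114: 25 remains
subtract 21 from 25: 4 remains
subtract 3 from 4: 1 remains
subtract 1 from 1: 0 remains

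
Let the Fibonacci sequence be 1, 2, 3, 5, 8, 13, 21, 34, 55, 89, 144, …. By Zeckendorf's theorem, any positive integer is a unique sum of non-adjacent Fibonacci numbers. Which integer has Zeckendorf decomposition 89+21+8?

118

89+21+8 = 118.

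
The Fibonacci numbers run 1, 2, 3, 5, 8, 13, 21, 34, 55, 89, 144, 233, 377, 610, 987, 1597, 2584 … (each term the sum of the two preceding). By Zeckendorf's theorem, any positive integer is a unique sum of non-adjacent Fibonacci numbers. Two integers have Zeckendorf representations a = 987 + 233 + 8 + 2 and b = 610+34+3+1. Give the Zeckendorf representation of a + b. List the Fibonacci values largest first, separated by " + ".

1597 + 233 + 34 + 13 + 1

The two numbers are 1230 and 648, so their sum is 1878.
largest Fibonacci ≤ 1878 is 1597; 1878 − 1597 = 281
largest Fibonacci ≤ 281 is 233; 281 − 233 = 48
largest Fibonacci ≤ 48 is 34; 48 − 34 = 14
largest Fibonacci ≤ 14 is 13; 14 − 13 = 1
largest Fibonacci ≤ 1 is 1; 1 − 1 = 0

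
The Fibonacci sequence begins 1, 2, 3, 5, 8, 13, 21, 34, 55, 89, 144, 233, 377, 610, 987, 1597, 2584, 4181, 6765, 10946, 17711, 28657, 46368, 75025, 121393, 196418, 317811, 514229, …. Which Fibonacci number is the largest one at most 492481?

317811 ≤ 492481 < 514229, so the largest Fibonacci number not exceeding 492481 is 317811.

317811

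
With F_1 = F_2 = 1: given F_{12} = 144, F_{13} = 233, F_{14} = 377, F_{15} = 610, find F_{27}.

196418

By the addition formula F_{m+n} = F_m F_{n+1} + F_{m−1} F_n with m=15, n=12: F_{27} = 610·233 + 377·144 = 142130 + 54288 = 196418.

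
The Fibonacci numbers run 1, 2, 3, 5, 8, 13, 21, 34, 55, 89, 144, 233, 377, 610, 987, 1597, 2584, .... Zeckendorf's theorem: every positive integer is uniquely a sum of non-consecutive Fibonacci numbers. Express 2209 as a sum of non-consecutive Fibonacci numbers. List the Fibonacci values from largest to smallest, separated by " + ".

1597 + 610 + 2

Repeatedly subtract the largest Fibonacci number that fits:
2209: greatest Fibonacci not exceeding it is 1597, leaving 612
612: greatest Fibonacci not exceeding it is 610, leaving 2
2: greatest Fibonacci not exceeding it is 2, leaving 0
So 2209 = 1597 + 610 + 2, with no two terms consecutive in the sequence.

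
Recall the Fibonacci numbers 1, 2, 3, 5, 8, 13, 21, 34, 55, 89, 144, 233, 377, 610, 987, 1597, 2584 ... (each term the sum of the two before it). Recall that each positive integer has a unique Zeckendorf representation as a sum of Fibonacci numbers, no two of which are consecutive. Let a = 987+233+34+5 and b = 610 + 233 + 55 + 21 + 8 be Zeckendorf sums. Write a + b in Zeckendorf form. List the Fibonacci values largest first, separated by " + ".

The two numbers are 1259 and 927, so their sum is 2186.
Greedy algorithm:
2186 − 1597 = 589
589 − 377 = 212
212 − 144 = 68
68 − 55 = 13
13 − 13 = 0

1597 + 377 + 144 + 55 + 13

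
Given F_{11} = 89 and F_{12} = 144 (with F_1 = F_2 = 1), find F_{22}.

By the doubling identity F_{2k} = F_k(2F_{k+1} − F_k): F_{22} = 89·(2·144 − 89) = 89·199 = 17711.

17711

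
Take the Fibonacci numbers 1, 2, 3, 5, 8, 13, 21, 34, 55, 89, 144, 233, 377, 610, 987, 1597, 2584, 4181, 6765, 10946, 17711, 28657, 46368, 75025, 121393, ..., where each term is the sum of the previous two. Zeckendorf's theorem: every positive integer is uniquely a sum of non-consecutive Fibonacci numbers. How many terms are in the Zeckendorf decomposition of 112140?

Repeatedly subtract the largest Fibonacci number that fits:
largest Fibonacci ≤ 112140 is 75025; 112140 − 75025 = 37115
largest Fibonacci ≤ 37115 is 28657; 37115 − 28657 = 8458
largest Fibonacci ≤ 8458 is 6765; 8458 − 6765 = 1693
largest Fibonacci ≤ 1693 is 1597; 1693 − 1597 = 96
largest Fibonacci ≤ 96 is 89; 96 − 89 = 7
largest Fibonacci ≤ 7 is 5; 7 − 5 = 2
largest Fibonacci ≤ 2 is 2; 2 − 2 = 0
112140 = 75025 + 28657 + 6765 + 1597 + 89 + 5 + 2, which has 7 terms.

7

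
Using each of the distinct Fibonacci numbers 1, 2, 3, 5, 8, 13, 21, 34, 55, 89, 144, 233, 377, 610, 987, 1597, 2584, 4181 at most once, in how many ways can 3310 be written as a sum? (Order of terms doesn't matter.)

40

3310 = 2584+610+89+21+5+1 = 2584+610+89+21+3+2+1 = 2584+610+89+13+8+5+1 = 2584+610+55+34+21+5+1 = … (36 more), for 40 in all.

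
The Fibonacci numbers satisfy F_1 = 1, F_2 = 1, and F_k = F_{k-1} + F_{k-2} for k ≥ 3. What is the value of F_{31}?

1346269

Iterating the recurrence up to F_{26} = 121393 and F_{25} = 75025:
F_{27} = F_{26} + F_{25} = 121393 + 75025 = 196418
F_{28} = F_{27} + F_{26} = 196418 + 121393 = 317811
F_{29} = F_{28} + F_{27} = 317811 + 196418 = 514229
F_{30} = F_{29} + F_{28} = 514229 + 317811 = 832040
F_{31} = F_{30} + F_{29} = 832040 + 514229 = 1346269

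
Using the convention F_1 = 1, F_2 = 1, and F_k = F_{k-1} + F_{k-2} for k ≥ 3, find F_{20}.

6765

Iterating the recurrence up to F_{16} = 987 and F_{15} = 610:
F_{17} = F_{16} + F_{15} = 987 + 610 = 1597
F_{18} = F_{17} + F_{16} = 1597 + 987 = 2584
F_{19} = F_{18} + F_{17} = 2584 + 1597 = 4181
F_{20} = F_{19} + F_{18} = 4181 + 2584 = 6765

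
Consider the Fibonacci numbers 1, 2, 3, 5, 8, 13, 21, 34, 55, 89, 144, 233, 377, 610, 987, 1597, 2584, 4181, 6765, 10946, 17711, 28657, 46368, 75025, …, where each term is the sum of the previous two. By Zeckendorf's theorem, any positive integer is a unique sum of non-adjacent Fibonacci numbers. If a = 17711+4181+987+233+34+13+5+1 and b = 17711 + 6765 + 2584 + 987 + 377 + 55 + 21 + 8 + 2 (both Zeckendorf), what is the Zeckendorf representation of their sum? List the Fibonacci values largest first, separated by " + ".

The two numbers are 23165 and 28510, so their sum is 51675.
Greedy algorithm:
51675: greatest Fibonacci not exceeding it is 46368, leaving 5307
5307: greatest Fibonacci not exceeding it is 4181, leaving 1126
1126: greatest Fibonacci not exceeding it is 987, leaving 139
139: greatest Fibonacci not exceeding it is 89, leaving 50
50: greatest Fibonacci not exceeding it is 34, leaving 16
16: greatest Fibonacci not exceeding it is 13, leaving 3
3: greatest Fibonacci not exceeding it is 3, leaving 0

46368 + 4181 + 987 + 89 + 34 + 13 + 3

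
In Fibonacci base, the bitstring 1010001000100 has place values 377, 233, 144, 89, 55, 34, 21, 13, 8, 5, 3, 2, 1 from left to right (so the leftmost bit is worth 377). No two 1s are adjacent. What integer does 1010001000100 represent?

Summing the place values of the 1 bits: 377 + 144 + 21 + 3 = 545.

545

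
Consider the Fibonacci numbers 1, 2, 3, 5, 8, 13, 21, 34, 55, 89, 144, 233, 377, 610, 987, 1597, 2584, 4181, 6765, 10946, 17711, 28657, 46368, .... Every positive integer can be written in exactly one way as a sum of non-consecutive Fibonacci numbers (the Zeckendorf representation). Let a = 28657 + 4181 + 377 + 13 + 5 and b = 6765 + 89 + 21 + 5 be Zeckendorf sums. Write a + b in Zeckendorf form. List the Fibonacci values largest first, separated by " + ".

28657 + 10946 + 377 + 89 + 34 + 8 + 2

The two numbers are 33233 and 6880, so their sum is 40113.
take 28657 (≤ 40113); 40113 − 28657 = 11456
take 10946 (≤ 11456); 11456 − 10946 = 510
take 377 (≤ 510); 510 − 377 = 133
take 89 (≤ 133); 133 − 89 = 44
take 34 (≤ 44); 44 − 34 = 10
take 8 (≤ 10); 10 − 8 = 2
take 2 (≤ 2); 2 − 2 = 0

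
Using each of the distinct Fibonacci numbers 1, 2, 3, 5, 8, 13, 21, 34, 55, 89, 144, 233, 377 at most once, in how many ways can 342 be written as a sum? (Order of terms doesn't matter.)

342 = 233+89+13+5+2 = 233+55+34+13+5+2 = 144+89+55+34+13+5+2 — 3 representations.

3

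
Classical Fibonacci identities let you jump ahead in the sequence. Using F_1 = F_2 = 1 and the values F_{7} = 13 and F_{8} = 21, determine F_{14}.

By the doubling identity F_{2k} = F_k(2F_{k+1} − F_k): F_{14} = 13·(2·21 − 13) = 13·29 = 377.

377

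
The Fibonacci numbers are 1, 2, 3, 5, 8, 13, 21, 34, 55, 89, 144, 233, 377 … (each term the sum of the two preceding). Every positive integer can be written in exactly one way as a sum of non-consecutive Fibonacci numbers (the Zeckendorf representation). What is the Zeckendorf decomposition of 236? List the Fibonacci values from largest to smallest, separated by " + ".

subtract 233 from 236: 3 remains
subtract 3 from 3: 0 remains
So 236 = 233 + 3, with no two terms consecutive in the sequence.

233 + 3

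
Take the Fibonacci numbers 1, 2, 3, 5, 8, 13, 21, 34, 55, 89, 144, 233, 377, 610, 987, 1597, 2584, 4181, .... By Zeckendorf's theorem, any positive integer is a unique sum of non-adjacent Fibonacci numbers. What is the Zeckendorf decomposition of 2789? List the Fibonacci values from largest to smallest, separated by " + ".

largest Fibonacci ≤ 2789 is 2584; 2789 − 2584 = 205
largest Fibonacci ≤ 205 is 144; 205 − 144 = 61
largest Fibonacci ≤ 61 is 55; 61 − 55 = 6
largest Fibonacci ≤ 6 is 5; 6 − 5 = 1
largest Fibonacci ≤ 1 is 1; 1 − 1 = 0
So 2789 = 2584 + 144 + 55 + 5 + 1, with no two terms consecutive in the sequence.

2584 + 144 + 55 + 5 + 1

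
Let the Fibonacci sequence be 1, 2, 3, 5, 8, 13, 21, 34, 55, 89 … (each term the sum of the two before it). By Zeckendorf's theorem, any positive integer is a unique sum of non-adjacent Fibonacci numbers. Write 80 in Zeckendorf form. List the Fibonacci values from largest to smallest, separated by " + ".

Greedily peel off the largest Fibonacci term at each step:
80 − 55 = 25
25 − 21 = 4
4 − 3 = 1
1 − 1 = 0
So 80 = 55 + 21 + 3 + 1, with no two terms consecutive in the sequence.

55 + 21 + 3 + 1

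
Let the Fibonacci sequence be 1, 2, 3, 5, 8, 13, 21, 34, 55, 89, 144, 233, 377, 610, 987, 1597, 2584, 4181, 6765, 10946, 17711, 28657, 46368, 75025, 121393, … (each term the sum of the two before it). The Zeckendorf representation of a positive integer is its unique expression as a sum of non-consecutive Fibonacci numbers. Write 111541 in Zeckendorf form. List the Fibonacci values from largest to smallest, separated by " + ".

Greedy algorithm:
75025 ≤ 111541 < 121393, so take 75025; remainder 36516
28657 ≤ 36516 < 46368, so take 28657; remainder 7859
6765 ≤ 7859 < 10946, so take 6765; remainder 1094
987 ≤ 1094 < 1597, so take 987; remainder 107
89 ≤ 107 < 144, so take 89; remainder 18
13 ≤ 18 < 21, so take 13; remainder 5
5 ≤ 5 < 8, so take 5; remainder 0
So 111541 = 75025 + 28657 + 6765 + 987 + 89 + 13 + 5, with no two terms consecutive in the sequence.

75025 + 28657 + 6765 + 987 + 89 + 13 + 5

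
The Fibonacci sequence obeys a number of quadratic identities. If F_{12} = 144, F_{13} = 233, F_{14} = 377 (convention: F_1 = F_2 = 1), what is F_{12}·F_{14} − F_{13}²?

-1

144·377 − 233² = 54288 − 54289 = -1. (Cassini's identity: F_{k−1}F_{k+1} − F_k² = (−1)^k.)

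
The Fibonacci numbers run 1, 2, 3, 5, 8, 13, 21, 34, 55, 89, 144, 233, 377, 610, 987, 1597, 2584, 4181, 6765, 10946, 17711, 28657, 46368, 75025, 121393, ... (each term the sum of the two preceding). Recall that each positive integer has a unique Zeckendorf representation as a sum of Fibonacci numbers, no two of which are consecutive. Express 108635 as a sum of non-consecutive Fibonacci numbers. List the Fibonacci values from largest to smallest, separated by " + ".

largest Fibonacci ≤ 108635 is 75025; 108635 − 75025 = 33610
largest Fibonacci ≤ 33610 is 28657; 33610 − 28657 = 4953
largest Fibonacci ≤ 4953 is 4181; 4953 − 4181 = 772
largest Fibonacci ≤ 772 is 610; 772 − 610 = 162
largest Fibonacci ≤ 162 is 144; 162 − 144 = 18
largest Fibonacci ≤ 18 is 13; 18 − 13 = 5
largest Fibonacci ≤ 5 is 5; 5 − 5 = 0
So 108635 = 75025 + 28657 + 4181 + 610 + 144 + 13 + 5, with no two terms consecutive in the sequence.

75025 + 28657 + 4181 + 610 + 144 + 13 + 5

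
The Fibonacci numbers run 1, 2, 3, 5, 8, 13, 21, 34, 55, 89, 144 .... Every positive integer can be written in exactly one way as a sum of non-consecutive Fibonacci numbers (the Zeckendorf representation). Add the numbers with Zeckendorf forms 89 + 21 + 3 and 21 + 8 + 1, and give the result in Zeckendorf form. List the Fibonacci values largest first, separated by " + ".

89 + 34 + 13 + 5 + 2

The two numbers are 113 and 30, so their sum is 143.
take 89 (≤ 143); 143 − 89 = 54
take 34 (≤ 54); 54 − 34 = 20
take 13 (≤ 20); 20 − 13 = 7
take 5 (≤ 7); 7 − 5 = 2
take 2 (≤ 2); 2 − 2 = 0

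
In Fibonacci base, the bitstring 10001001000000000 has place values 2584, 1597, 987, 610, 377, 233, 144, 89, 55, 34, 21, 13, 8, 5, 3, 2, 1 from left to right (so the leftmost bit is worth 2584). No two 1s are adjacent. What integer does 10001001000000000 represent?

3050

Summing the place values of the 1 bits: 2584 + 377 + 89 = 3050.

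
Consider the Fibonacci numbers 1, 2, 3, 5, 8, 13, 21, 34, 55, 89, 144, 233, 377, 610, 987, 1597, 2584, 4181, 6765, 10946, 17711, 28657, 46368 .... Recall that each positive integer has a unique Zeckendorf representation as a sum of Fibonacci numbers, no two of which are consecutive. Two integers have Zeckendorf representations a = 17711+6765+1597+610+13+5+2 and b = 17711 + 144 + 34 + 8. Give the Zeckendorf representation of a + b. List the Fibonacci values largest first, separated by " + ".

28657 + 10946 + 4181 + 610 + 144 + 55 + 5 + 2

The two numbers are 26703 and 17897, so their sum is 44600.
44600: greatest Fibonacci not exceeding it is 28657, leaving 15943
15943: greatest Fibonacci not exceeding it is 10946, leaving 4997
4997: greatest Fibonacci not exceeding it is 4181, leaving 816
816: greatest Fibonacci not exceeding it is 610, leaving 206
206: greatest Fibonacci not exceeding it is 144, leaving 62
62: greatest Fibonacci not exceeding it is 55, leaving 7
7: greatest Fibonacci not exceeding it is 5, leaving 2
2: greatest Fibonacci not exceeding it is 2, leaving 0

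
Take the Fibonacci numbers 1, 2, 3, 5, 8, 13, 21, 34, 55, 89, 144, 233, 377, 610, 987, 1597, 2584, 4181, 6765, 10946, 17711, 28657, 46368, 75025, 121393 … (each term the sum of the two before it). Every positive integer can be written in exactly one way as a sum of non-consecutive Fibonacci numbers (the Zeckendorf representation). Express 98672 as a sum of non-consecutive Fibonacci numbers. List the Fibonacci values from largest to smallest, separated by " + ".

75025 ≤ 98672 < 121393, so take 75025; remainder 23647
17711 ≤ 23647 < 28657, so take 17711; remainder 5936
4181 ≤ 5936 < 6765, so take 4181; remainder 1755
1597 ≤ 1755 < 2584, so take 1597; remainder 158
144 ≤ 158 < 233, so take 144; remainder 14
13 ≤ 14 < 21, so take 13; remainder 1
1 ≤ 1 < 2, so take 1; remainder 0
So 98672 = 75025 + 17711 + 4181 + 1597 + 144 + 13 + 1, with no two terms consecutive in the sequence.

75025 + 17711 + 4181 + 1597 + 144 + 13 + 1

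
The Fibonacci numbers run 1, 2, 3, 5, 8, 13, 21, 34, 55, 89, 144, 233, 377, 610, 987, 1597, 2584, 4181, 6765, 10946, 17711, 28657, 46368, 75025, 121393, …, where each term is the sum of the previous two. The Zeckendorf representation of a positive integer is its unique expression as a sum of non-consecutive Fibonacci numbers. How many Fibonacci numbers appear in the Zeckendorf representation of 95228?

8

take 75025 (≤ 95228); 95228 − 75025 = 20203
take 17711 (≤ 20203); 20203 − 17711 = 2492
take 1597 (≤ 2492); 2492 − 1597 = 895
take 610 (≤ 895); 895 − 610 = 285
take 233 (≤ 285); 285 − 233 = 52
take 34 (≤ 52); 52 − 34 = 18
take 13 (≤ 18); 18 − 13 = 5
take 5 (≤ 5); 5 − 5 = 0
95228 = 75025 + 17711 + 1597 + 610 + 233 + 34 + 13 + 5, which has 8 terms.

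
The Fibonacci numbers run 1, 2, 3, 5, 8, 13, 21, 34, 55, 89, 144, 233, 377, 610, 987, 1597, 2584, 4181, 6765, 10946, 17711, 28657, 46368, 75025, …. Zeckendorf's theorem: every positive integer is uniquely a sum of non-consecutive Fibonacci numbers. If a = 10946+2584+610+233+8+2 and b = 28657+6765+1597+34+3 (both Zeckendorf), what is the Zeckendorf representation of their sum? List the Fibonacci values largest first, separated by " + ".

46368 + 4181 + 610 + 233 + 34 + 13

The two numbers are 14383 and 37056, so their sum is 51439.
Greedy algorithm:
46368 ≤ 51439 < 75025, so take 46368; remainder 5071
4181 ≤ 5071 < 6765, so take 4181; remainder 890
610 ≤ 890 < 987, so take 610; remainder 280
233 ≤ 280 < 377, so take 233; remainder 47
34 ≤ 47 < 55, so take 34; remainder 13
13 ≤ 13 < 21, so take 13; remainder 0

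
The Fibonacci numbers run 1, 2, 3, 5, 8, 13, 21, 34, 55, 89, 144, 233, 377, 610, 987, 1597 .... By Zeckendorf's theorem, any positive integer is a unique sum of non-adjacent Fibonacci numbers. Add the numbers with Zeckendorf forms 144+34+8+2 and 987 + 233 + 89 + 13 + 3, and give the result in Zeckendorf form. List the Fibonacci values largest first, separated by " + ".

987 + 377 + 144 + 5

The two numbers are 188 and 1325, so their sum is 1513.
Greedily peel off the largest Fibonacci term at each step:
take 987 (≤ 1513); 1513 − 987 = 526
take 377 (≤ 526); 526 − 377 = 149
take 144 (≤ 149); 149 − 144 = 5
take 5 (≤ 5); 5 − 5 = 0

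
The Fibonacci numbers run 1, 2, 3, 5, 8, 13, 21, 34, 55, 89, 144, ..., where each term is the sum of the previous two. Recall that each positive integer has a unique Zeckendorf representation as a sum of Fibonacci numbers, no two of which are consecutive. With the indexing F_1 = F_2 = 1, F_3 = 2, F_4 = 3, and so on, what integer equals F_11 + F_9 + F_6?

F_11 + F_9 + F_6 = 89 + 34 + 8 = 131.

131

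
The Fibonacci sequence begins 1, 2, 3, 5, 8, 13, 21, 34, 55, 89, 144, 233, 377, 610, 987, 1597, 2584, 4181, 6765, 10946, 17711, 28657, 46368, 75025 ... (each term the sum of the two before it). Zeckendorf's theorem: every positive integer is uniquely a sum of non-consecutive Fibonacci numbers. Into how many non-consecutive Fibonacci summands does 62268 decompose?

8

62268 − 46368 = 15900
15900 − 10946 = 4954
4954 − 4181 = 773
773 − 610 = 163
163 − 144 = 19
19 − 13 = 6
6 − 5 = 1
1 − 1 = 0
62268 = 46368 + 10946 + 4181 + 610 + 144 + 13 + 5 + 1, which has 8 terms.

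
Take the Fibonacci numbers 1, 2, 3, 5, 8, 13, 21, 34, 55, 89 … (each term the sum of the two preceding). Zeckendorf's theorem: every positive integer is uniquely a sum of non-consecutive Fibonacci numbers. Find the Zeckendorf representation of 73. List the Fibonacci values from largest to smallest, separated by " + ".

55 + 13 + 5

73: greatest Fibonacci not exceeding it is 55, leaving 18
18: greatest Fibonacci not exceeding it is 13, leaving 5
5: greatest Fibonacci not exceeding it is 5, leaving 0
So 73 = 55 + 13 + 5, with no two terms consecutive in the sequence.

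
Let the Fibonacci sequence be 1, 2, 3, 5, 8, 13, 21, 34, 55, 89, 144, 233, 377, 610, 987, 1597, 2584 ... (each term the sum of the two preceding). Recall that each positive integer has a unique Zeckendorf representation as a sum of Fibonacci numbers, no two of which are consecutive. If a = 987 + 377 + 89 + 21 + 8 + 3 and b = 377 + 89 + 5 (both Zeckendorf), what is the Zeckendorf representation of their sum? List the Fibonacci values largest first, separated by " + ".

The two numbers are 1485 and 471, so their sum is 1956.
take 1597 (≤ 1956); 1956 − 1597 = 359
take 233 (≤ 359); 359 − 233 = 126
take 89 (≤ 126); 126 − 89 = 37
take 34 (≤ 37); 37 − 34 = 3
take 3 (≤ 3); 3 − 3 = 0

1597 + 233 + 89 + 34 + 3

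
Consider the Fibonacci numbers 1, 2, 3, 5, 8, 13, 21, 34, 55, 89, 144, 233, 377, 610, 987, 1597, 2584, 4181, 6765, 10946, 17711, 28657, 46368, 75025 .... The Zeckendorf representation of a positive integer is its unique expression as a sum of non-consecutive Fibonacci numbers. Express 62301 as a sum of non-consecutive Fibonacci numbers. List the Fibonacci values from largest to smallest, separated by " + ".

Repeatedly subtract the largest Fibonacci number that fits:
62301: greatest Fibonacci not exceeding it is 46368, leaving 15933
15933: greatest Fibonacci not exceeding it is 10946, leaving 4987
4987: greatest Fibonacci not exceeding it is 4181, leaving 806
806: greatest Fibonacci not exceeding it is 610, leaving 196
196: greatest Fibonacci not exceeding it is 144, leaving 52
52: greatest Fibonacci not exceeding it is 34, leaving 18
18: greatest Fibonacci not exceeding it is 13, leaving 5
5: greatest Fibonacci not exceeding it is 5, leaving 0
So 62301 = 46368 + 10946 + 4181 + 610 + 144 + 34 + 13 + 5, with no two terms consecutive in the sequence.

46368 + 10946 + 4181 + 610 + 144 + 34 + 13 + 5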